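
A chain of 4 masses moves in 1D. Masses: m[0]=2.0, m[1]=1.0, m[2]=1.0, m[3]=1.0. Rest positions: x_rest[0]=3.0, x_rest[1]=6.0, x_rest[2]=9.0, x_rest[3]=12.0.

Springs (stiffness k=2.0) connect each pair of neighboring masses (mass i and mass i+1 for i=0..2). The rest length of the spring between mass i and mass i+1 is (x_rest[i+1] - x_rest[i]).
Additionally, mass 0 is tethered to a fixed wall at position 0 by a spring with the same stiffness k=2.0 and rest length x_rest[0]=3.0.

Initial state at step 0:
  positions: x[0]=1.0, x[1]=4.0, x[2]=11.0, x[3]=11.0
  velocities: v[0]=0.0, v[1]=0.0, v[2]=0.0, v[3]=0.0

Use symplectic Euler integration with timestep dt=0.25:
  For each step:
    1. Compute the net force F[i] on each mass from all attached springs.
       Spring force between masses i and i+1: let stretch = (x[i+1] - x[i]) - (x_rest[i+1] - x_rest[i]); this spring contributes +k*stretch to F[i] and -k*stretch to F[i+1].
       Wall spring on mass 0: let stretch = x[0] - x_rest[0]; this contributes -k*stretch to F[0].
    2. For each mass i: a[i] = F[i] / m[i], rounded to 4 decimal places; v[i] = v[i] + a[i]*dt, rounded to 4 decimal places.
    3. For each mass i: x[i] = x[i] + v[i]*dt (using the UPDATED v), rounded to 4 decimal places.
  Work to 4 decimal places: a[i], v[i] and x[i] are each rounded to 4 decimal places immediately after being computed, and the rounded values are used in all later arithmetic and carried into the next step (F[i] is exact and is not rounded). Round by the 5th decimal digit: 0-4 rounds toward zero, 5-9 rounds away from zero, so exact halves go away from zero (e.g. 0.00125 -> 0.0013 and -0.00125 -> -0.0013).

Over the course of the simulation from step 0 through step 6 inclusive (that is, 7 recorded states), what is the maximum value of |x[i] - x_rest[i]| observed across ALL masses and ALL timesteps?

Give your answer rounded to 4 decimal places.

Answer: 2.8031

Derivation:
Step 0: x=[1.0000 4.0000 11.0000 11.0000] v=[0.0000 0.0000 0.0000 0.0000]
Step 1: x=[1.1250 4.5000 10.1250 11.3750] v=[0.5000 2.0000 -3.5000 1.5000]
Step 2: x=[1.3906 5.2813 8.7031 11.9688] v=[1.0625 3.1250 -5.6875 2.3750]
Step 3: x=[1.8125 6.0040 7.2617 12.5294] v=[1.6875 2.8906 -5.7656 2.2422]
Step 4: x=[2.3831 6.3599 6.3216 12.8065] v=[2.2823 1.4237 -3.7606 1.1084]
Step 5: x=[3.0533 6.2139 6.1969 12.6480] v=[2.6807 -0.5839 -0.4990 -0.6341]
Step 6: x=[3.7302 5.6707 6.8807 12.0581] v=[2.7075 -2.1727 2.7351 -2.3597]
Max displacement = 2.8031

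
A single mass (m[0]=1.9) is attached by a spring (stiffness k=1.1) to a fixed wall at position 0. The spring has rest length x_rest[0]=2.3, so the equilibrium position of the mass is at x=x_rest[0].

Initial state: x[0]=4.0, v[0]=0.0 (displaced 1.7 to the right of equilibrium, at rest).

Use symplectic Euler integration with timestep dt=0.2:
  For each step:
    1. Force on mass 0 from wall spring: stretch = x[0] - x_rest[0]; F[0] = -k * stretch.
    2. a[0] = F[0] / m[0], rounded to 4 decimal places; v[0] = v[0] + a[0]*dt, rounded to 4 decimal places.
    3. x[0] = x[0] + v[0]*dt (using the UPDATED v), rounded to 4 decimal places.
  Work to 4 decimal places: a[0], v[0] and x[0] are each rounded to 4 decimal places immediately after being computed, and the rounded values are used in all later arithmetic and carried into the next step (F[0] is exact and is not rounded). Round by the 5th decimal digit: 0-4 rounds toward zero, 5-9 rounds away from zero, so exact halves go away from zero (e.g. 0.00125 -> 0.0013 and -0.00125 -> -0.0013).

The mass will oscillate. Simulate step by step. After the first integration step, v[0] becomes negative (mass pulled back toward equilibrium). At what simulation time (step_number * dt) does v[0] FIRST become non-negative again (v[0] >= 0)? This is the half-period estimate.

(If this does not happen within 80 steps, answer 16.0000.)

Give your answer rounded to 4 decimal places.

Answer: 4.2000

Derivation:
Step 0: x=[4.0000] v=[0.0000]
Step 1: x=[3.9606] v=[-0.1968]
Step 2: x=[3.8828] v=[-0.3891]
Step 3: x=[3.7683] v=[-0.5724]
Step 4: x=[3.6198] v=[-0.7424]
Step 5: x=[3.4408] v=[-0.8952]
Step 6: x=[3.2353] v=[-1.0273]
Step 7: x=[3.0082] v=[-1.1356]
Step 8: x=[2.7647] v=[-1.2176]
Step 9: x=[2.5104] v=[-1.2714]
Step 10: x=[2.2512] v=[-1.2958]
Step 11: x=[1.9932] v=[-1.2901]
Step 12: x=[1.7423] v=[-1.2546]
Step 13: x=[1.5043] v=[-1.1900]
Step 14: x=[1.2847] v=[-1.0979]
Step 15: x=[1.0886] v=[-0.9803]
Step 16: x=[0.9206] v=[-0.8400]
Step 17: x=[0.7845] v=[-0.6803]
Step 18: x=[0.6835] v=[-0.5048]
Step 19: x=[0.6200] v=[-0.3176]
Step 20: x=[0.5954] v=[-0.1231]
Step 21: x=[0.6103] v=[0.0743]
First v>=0 after going negative at step 21, time=4.2000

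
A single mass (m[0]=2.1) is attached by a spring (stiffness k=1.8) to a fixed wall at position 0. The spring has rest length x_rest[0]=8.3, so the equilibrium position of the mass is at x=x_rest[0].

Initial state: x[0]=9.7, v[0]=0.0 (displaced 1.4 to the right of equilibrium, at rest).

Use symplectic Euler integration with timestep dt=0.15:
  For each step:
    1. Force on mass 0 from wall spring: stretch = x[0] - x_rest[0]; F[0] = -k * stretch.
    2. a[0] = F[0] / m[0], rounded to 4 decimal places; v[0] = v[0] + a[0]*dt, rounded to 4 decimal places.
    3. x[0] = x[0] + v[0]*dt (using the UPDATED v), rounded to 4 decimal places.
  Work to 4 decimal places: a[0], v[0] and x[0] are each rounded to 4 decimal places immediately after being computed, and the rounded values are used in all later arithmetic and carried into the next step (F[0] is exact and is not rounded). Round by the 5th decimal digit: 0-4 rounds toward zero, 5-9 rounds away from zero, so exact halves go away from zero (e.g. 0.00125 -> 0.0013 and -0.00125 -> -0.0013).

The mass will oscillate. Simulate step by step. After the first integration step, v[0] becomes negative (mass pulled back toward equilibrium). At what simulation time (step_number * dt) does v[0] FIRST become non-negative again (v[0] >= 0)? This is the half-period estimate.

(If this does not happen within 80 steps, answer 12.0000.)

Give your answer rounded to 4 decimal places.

Step 0: x=[9.7000] v=[0.0000]
Step 1: x=[9.6730] v=[-0.1800]
Step 2: x=[9.6195] v=[-0.3565]
Step 3: x=[9.5406] v=[-0.5262]
Step 4: x=[9.4377] v=[-0.6857]
Step 5: x=[9.3129] v=[-0.8320]
Step 6: x=[9.1686] v=[-0.9622]
Step 7: x=[9.0075] v=[-1.0739]
Step 8: x=[8.8328] v=[-1.1649]
Step 9: x=[8.6478] v=[-1.2334]
Step 10: x=[8.4561] v=[-1.2781]
Step 11: x=[8.2614] v=[-1.2982]
Step 12: x=[8.0674] v=[-1.2932]
Step 13: x=[7.8779] v=[-1.2633]
Step 14: x=[7.6966] v=[-1.2090]
Step 15: x=[7.5269] v=[-1.1314]
Step 16: x=[7.3721] v=[-1.0320]
Step 17: x=[7.2352] v=[-0.9127]
Step 18: x=[7.1188] v=[-0.7758]
Step 19: x=[7.0252] v=[-0.6239]
Step 20: x=[6.9562] v=[-0.4600]
Step 21: x=[6.9131] v=[-0.2872]
Step 22: x=[6.8968] v=[-0.1089]
Step 23: x=[6.9075] v=[0.0715]
First v>=0 after going negative at step 23, time=3.4500

Answer: 3.4500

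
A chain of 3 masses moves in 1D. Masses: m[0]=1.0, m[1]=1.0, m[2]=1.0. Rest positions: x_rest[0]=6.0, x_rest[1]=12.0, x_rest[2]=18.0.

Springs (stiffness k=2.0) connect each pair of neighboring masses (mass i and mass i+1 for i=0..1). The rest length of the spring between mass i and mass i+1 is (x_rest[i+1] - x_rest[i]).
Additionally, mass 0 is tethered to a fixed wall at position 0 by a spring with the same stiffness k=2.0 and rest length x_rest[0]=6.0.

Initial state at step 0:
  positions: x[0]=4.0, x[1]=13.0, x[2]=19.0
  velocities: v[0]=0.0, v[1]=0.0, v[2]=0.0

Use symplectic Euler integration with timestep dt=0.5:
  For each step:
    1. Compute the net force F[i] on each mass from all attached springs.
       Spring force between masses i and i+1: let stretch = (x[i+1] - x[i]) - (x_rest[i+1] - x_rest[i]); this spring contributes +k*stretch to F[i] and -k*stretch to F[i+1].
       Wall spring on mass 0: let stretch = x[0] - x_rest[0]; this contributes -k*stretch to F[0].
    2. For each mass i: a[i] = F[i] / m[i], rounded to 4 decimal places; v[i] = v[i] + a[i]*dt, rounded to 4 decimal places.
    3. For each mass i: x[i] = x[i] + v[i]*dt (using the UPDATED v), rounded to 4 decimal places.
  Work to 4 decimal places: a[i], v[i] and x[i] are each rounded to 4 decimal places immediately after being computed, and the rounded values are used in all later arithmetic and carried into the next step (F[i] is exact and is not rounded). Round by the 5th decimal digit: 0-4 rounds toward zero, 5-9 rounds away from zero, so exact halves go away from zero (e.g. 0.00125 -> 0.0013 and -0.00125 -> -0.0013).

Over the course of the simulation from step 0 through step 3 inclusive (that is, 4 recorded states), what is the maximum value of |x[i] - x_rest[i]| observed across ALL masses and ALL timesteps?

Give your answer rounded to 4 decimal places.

Answer: 2.2500

Derivation:
Step 0: x=[4.0000 13.0000 19.0000] v=[0.0000 0.0000 0.0000]
Step 1: x=[6.5000 11.5000 19.0000] v=[5.0000 -3.0000 0.0000]
Step 2: x=[8.2500 11.2500 18.2500] v=[3.5000 -0.5000 -1.5000]
Step 3: x=[7.3750 13.0000 17.0000] v=[-1.7500 3.5000 -2.5000]
Max displacement = 2.2500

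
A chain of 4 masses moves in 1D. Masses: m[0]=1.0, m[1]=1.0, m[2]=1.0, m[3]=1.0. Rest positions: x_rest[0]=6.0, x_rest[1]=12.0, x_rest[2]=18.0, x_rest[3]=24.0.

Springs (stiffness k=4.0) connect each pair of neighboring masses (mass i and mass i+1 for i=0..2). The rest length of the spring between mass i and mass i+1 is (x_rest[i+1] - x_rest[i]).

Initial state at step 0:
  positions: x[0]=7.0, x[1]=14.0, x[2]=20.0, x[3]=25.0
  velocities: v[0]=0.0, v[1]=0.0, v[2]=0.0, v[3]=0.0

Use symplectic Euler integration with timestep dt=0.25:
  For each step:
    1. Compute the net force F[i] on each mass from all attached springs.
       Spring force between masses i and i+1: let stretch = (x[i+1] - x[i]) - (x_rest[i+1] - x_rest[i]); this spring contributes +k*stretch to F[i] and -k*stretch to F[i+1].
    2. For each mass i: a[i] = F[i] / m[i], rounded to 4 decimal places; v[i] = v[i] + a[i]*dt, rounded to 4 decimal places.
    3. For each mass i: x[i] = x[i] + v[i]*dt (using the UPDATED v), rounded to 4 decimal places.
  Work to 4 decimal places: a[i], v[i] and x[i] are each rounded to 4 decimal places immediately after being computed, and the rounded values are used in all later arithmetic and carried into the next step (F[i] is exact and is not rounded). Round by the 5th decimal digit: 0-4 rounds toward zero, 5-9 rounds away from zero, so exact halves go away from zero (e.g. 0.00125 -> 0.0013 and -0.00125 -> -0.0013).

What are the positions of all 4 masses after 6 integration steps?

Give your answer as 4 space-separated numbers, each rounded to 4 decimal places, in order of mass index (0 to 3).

Step 0: x=[7.0000 14.0000 20.0000 25.0000] v=[0.0000 0.0000 0.0000 0.0000]
Step 1: x=[7.2500 13.7500 19.7500 25.2500] v=[1.0000 -1.0000 -1.0000 1.0000]
Step 2: x=[7.6250 13.3750 19.3750 25.6250] v=[1.5000 -1.5000 -1.5000 1.5000]
Step 3: x=[7.9375 13.0625 19.0625 25.9375] v=[1.2500 -1.2500 -1.2500 1.2500]
Step 4: x=[8.0313 12.9688 18.9688 26.0313] v=[0.3750 -0.3750 -0.3750 0.3750]
Step 5: x=[7.8594 13.1407 19.1407 25.8594] v=[-0.6875 0.6875 0.6875 -0.6875]
Step 6: x=[7.5079 13.4923 19.4923 25.5079] v=[-1.4062 1.4062 1.4062 -1.4062]

Answer: 7.5079 13.4923 19.4923 25.5079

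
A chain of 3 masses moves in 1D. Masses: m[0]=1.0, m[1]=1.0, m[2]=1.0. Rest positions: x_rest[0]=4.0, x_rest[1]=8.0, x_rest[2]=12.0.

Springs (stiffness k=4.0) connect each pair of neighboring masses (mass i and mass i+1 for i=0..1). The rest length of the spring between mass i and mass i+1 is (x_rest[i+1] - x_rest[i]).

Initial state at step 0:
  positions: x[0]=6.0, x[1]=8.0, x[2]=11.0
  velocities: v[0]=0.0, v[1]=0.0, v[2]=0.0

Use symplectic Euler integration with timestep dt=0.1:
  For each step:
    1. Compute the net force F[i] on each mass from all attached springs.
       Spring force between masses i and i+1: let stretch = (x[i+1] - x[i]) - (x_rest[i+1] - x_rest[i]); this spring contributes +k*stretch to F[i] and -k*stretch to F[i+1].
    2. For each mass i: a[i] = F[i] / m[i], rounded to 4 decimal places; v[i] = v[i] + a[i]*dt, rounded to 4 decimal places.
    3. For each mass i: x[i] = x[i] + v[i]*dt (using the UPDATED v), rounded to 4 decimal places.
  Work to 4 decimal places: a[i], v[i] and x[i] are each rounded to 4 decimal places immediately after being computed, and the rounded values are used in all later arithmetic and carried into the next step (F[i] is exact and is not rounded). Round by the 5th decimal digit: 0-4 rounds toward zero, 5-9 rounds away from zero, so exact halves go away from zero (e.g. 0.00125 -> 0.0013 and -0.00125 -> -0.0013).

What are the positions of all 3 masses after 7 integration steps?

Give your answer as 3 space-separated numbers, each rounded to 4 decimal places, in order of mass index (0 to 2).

Step 0: x=[6.0000 8.0000 11.0000] v=[0.0000 0.0000 0.0000]
Step 1: x=[5.9200 8.0400 11.0400] v=[-0.8000 0.4000 0.4000]
Step 2: x=[5.7648 8.1152 11.1200] v=[-1.5520 0.7520 0.8000]
Step 3: x=[5.5436 8.2166 11.2398] v=[-2.2118 1.0138 1.1981]
Step 4: x=[5.2693 8.3320 11.3987] v=[-2.7426 1.1539 1.5888]
Step 5: x=[4.9576 8.4476 11.5949] v=[-3.1175 1.1555 1.9621]
Step 6: x=[4.6255 8.5494 11.8252] v=[-3.3215 1.0184 2.3032]
Step 7: x=[4.2903 8.6253 12.0845] v=[-3.3519 0.7592 2.5929]

Answer: 4.2903 8.6253 12.0845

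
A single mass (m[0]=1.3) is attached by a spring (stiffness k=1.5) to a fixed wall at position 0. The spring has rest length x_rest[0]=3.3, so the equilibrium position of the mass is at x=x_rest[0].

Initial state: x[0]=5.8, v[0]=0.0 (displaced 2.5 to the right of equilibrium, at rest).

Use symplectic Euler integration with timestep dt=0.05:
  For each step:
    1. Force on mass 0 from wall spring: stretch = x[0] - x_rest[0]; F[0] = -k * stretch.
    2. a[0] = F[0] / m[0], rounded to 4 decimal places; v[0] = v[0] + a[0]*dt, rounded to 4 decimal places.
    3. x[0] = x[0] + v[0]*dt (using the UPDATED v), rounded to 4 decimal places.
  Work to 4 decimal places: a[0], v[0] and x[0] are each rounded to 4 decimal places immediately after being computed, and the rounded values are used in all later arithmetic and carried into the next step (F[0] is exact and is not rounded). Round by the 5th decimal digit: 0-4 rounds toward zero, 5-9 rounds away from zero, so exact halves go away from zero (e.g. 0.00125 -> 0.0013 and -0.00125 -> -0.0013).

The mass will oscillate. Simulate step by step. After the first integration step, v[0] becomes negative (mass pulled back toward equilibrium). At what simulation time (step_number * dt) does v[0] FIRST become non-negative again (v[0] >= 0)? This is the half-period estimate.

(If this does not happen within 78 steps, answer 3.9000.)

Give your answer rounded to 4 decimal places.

Step 0: x=[5.8000] v=[0.0000]
Step 1: x=[5.7928] v=[-0.1442]
Step 2: x=[5.7784] v=[-0.2880]
Step 3: x=[5.7569] v=[-0.4310]
Step 4: x=[5.7283] v=[-0.5727]
Step 5: x=[5.6927] v=[-0.7128]
Step 6: x=[5.6502] v=[-0.8508]
Step 7: x=[5.6009] v=[-0.9864]
Step 8: x=[5.5449] v=[-1.1191]
Step 9: x=[5.4825] v=[-1.2486]
Step 10: x=[5.4138] v=[-1.3745]
Step 11: x=[5.3390] v=[-1.4965]
Step 12: x=[5.2583] v=[-1.6141]
Step 13: x=[5.1719] v=[-1.7271]
Step 14: x=[5.0801] v=[-1.8351]
Step 15: x=[4.9832] v=[-1.9378]
Step 16: x=[4.8815] v=[-2.0349]
Step 17: x=[4.7752] v=[-2.1261]
Step 18: x=[4.6646] v=[-2.2112]
Step 19: x=[4.5501] v=[-2.2899]
Step 20: x=[4.4320] v=[-2.3620]
Step 21: x=[4.3106] v=[-2.4273]
Step 22: x=[4.1863] v=[-2.4856]
Step 23: x=[4.0595] v=[-2.5367]
Step 24: x=[3.9305] v=[-2.5805]
Step 25: x=[3.7997] v=[-2.6169]
Step 26: x=[3.6674] v=[-2.6457]
Step 27: x=[3.5341] v=[-2.6669]
Step 28: x=[3.4001] v=[-2.6804]
Step 29: x=[3.2658] v=[-2.6862]
Step 30: x=[3.1316] v=[-2.6842]
Step 31: x=[2.9979] v=[-2.6745]
Step 32: x=[2.8650] v=[-2.6571]
Step 33: x=[2.7334] v=[-2.6320]
Step 34: x=[2.6034] v=[-2.5993]
Step 35: x=[2.4754] v=[-2.5591]
Step 36: x=[2.3498] v=[-2.5115]
Step 37: x=[2.2270] v=[-2.4567]
Step 38: x=[2.1073] v=[-2.3948]
Step 39: x=[1.9910] v=[-2.3260]
Step 40: x=[1.8785] v=[-2.2505]
Step 41: x=[1.7701] v=[-2.1685]
Step 42: x=[1.6661] v=[-2.0802]
Step 43: x=[1.5668] v=[-1.9859]
Step 44: x=[1.4725] v=[-1.8859]
Step 45: x=[1.3835] v=[-1.7805]
Step 46: x=[1.3000] v=[-1.6699]
Step 47: x=[1.2223] v=[-1.5545]
Step 48: x=[1.1506] v=[-1.4346]
Step 49: x=[1.0851] v=[-1.3106]
Step 50: x=[1.0260] v=[-1.1828]
Step 51: x=[0.9734] v=[-1.0516]
Step 52: x=[0.9275] v=[-0.9174]
Step 53: x=[0.8885] v=[-0.7805]
Step 54: x=[0.8564] v=[-0.6414]
Step 55: x=[0.8314] v=[-0.5004]
Step 56: x=[0.8135] v=[-0.3580]
Step 57: x=[0.8028] v=[-0.2146]
Step 58: x=[0.7993] v=[-0.0705]
Step 59: x=[0.8030] v=[0.0738]
First v>=0 after going negative at step 59, time=2.9500

Answer: 2.9500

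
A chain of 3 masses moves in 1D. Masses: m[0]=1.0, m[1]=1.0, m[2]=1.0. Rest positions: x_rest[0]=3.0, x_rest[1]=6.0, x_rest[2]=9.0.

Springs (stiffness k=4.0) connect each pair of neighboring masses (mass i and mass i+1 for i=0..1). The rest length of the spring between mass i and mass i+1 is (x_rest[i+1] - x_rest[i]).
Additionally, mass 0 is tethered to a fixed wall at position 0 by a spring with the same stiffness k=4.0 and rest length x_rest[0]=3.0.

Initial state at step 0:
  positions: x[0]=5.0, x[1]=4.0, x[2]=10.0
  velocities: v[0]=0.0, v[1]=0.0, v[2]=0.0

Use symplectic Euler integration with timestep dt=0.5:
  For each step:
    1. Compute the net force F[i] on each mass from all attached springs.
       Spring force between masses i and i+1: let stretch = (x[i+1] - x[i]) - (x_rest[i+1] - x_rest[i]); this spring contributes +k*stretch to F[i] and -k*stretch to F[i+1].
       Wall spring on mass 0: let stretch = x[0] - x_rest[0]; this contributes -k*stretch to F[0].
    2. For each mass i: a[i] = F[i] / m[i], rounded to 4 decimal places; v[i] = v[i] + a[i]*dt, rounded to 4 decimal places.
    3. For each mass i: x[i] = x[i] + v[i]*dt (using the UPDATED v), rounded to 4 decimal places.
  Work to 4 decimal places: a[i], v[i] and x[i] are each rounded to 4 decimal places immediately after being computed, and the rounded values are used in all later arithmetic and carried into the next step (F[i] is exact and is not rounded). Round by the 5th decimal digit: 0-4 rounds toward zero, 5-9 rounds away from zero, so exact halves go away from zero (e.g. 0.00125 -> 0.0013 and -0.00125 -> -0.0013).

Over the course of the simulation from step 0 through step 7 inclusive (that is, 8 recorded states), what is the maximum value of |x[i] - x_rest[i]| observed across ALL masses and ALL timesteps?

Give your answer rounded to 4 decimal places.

Step 0: x=[5.0000 4.0000 10.0000] v=[0.0000 0.0000 0.0000]
Step 1: x=[-1.0000 11.0000 7.0000] v=[-12.0000 14.0000 -6.0000]
Step 2: x=[6.0000 2.0000 11.0000] v=[14.0000 -18.0000 8.0000]
Step 3: x=[3.0000 6.0000 9.0000] v=[-6.0000 8.0000 -4.0000]
Step 4: x=[0.0000 10.0000 7.0000] v=[-6.0000 8.0000 -4.0000]
Step 5: x=[7.0000 1.0000 11.0000] v=[14.0000 -18.0000 8.0000]
Step 6: x=[1.0000 8.0000 8.0000] v=[-12.0000 14.0000 -6.0000]
Step 7: x=[1.0000 8.0000 8.0000] v=[0.0000 0.0000 0.0000]
Max displacement = 5.0000

Answer: 5.0000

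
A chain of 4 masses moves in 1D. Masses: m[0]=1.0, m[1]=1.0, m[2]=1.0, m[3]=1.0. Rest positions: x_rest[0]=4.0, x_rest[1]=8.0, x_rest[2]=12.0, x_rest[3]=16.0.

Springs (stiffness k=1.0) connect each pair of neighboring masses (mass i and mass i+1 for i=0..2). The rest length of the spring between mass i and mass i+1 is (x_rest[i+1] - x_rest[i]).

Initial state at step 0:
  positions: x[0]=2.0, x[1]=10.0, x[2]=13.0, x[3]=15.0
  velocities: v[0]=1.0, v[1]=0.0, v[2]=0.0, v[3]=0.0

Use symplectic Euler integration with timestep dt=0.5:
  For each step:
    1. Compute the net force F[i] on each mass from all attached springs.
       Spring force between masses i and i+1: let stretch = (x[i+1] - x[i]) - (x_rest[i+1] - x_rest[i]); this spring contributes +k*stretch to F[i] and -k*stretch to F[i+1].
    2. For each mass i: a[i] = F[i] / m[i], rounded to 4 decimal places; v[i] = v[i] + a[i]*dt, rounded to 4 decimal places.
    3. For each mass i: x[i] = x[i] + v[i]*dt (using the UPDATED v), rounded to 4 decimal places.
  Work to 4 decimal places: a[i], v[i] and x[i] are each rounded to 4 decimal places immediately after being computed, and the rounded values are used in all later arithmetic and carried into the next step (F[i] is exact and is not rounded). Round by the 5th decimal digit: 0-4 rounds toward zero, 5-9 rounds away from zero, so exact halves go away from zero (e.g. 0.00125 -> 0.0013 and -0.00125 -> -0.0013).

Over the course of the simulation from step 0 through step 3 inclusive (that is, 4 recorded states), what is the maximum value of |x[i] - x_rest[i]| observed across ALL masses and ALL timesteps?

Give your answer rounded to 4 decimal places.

Step 0: x=[2.0000 10.0000 13.0000 15.0000] v=[1.0000 0.0000 0.0000 0.0000]
Step 1: x=[3.5000 8.7500 12.7500 15.5000] v=[3.0000 -2.5000 -0.5000 1.0000]
Step 2: x=[5.3125 7.1875 12.1875 16.3125] v=[3.6250 -3.1250 -1.1250 1.6250]
Step 3: x=[6.5938 6.4063 11.4063 17.0938] v=[2.5625 -1.5625 -1.5625 1.5625]
Max displacement = 2.5938

Answer: 2.5938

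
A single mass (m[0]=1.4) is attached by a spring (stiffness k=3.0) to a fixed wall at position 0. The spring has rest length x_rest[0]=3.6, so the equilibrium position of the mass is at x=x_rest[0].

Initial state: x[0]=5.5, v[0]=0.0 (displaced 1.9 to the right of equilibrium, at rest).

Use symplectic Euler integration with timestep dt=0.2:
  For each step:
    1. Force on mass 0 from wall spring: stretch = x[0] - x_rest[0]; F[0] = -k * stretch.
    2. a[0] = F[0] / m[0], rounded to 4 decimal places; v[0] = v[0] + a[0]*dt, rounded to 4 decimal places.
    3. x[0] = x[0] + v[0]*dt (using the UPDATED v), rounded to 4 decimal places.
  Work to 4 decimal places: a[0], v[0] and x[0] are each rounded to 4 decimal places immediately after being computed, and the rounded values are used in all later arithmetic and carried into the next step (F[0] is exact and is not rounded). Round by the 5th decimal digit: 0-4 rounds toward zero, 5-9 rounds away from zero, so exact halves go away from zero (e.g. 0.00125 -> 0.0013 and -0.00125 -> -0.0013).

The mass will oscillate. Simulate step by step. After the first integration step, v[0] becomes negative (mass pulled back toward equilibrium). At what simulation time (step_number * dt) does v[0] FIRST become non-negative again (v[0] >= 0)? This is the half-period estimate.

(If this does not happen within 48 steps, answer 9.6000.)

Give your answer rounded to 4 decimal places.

Answer: 2.2000

Derivation:
Step 0: x=[5.5000] v=[0.0000]
Step 1: x=[5.3371] v=[-0.8143]
Step 2: x=[5.0253] v=[-1.5588]
Step 3: x=[4.5914] v=[-2.1696]
Step 4: x=[4.0725] v=[-2.5945]
Step 5: x=[3.5131] v=[-2.7970]
Step 6: x=[2.9611] v=[-2.7598]
Step 7: x=[2.4639] v=[-2.4860]
Step 8: x=[2.0641] v=[-1.9991]
Step 9: x=[1.7959] v=[-1.3409]
Step 10: x=[1.6824] v=[-0.5677]
Step 11: x=[1.7332] v=[0.2541]
First v>=0 after going negative at step 11, time=2.2000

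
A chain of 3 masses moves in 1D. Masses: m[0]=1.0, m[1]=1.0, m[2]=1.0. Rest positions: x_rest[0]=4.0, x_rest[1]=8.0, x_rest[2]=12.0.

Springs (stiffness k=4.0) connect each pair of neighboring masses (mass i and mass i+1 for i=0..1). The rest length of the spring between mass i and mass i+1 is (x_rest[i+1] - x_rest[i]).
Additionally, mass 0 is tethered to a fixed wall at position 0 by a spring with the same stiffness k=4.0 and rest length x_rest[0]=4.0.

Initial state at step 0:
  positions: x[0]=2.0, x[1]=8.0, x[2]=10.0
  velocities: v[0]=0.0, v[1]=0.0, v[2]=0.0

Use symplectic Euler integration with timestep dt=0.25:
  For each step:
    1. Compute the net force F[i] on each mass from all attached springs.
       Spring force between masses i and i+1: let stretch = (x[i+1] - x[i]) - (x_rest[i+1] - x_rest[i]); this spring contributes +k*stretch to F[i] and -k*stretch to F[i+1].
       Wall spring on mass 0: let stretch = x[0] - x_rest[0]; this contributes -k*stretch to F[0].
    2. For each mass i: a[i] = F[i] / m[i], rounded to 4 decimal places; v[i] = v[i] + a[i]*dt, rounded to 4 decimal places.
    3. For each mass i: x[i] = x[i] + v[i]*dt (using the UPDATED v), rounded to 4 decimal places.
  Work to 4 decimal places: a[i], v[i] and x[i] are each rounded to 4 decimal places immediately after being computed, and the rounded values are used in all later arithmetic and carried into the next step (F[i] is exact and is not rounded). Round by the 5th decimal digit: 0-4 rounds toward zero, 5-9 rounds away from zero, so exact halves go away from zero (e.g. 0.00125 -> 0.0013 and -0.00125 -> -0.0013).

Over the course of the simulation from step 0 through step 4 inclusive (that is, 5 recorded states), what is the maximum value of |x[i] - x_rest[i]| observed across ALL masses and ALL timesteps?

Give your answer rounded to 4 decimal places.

Answer: 2.3437

Derivation:
Step 0: x=[2.0000 8.0000 10.0000] v=[0.0000 0.0000 0.0000]
Step 1: x=[3.0000 7.0000 10.5000] v=[4.0000 -4.0000 2.0000]
Step 2: x=[4.2500 5.8750 11.1250] v=[5.0000 -4.5000 2.5000]
Step 3: x=[4.8438 5.6563 11.4375] v=[2.3750 -0.8750 1.2500]
Step 4: x=[4.4297 6.6797 11.3047] v=[-1.6563 4.0937 -0.5312]
Max displacement = 2.3437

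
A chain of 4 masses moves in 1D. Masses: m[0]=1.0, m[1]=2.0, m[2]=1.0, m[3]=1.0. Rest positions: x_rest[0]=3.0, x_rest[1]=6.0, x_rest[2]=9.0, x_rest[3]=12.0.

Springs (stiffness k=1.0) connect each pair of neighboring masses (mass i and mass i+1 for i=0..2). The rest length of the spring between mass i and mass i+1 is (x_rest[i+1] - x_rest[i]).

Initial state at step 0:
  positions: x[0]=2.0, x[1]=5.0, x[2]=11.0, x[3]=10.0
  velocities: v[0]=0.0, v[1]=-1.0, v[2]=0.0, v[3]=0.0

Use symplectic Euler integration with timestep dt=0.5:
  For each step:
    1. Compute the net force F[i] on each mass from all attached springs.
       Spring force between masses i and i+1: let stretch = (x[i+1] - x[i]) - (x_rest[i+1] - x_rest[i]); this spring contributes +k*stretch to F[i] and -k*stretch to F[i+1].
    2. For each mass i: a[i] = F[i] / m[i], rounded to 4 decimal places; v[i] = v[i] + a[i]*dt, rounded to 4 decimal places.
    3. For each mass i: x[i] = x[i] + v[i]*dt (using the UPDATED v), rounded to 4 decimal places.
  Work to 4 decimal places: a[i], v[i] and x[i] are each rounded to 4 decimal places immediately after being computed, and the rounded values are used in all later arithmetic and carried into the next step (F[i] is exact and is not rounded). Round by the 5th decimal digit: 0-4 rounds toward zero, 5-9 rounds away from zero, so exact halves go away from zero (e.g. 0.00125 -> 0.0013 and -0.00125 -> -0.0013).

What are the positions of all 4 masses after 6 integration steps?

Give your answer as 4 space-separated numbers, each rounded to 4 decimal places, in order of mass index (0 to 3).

Answer: 1.3713 3.5109 9.1625 9.4444

Derivation:
Step 0: x=[2.0000 5.0000 11.0000 10.0000] v=[0.0000 -1.0000 0.0000 0.0000]
Step 1: x=[2.0000 4.8750 9.2500 11.0000] v=[0.0000 -0.2500 -3.5000 2.0000]
Step 2: x=[1.9688 4.9375 6.8438 12.3125] v=[-0.0625 0.1250 -4.8125 2.6250]
Step 3: x=[1.9297 4.8672 5.3282 13.0079] v=[-0.0782 -0.1406 -3.0313 1.3907]
Step 4: x=[1.8750 4.4873 5.6173 12.5333] v=[-0.1095 -0.7598 0.5781 -0.9492]
Step 5: x=[1.7233 3.9221 7.3529 11.0797] v=[-0.3034 -1.1304 3.4711 -2.9072]
Step 6: x=[1.3713 3.5109 9.1625 9.4444] v=[-0.7040 -0.8224 3.6191 -3.2706]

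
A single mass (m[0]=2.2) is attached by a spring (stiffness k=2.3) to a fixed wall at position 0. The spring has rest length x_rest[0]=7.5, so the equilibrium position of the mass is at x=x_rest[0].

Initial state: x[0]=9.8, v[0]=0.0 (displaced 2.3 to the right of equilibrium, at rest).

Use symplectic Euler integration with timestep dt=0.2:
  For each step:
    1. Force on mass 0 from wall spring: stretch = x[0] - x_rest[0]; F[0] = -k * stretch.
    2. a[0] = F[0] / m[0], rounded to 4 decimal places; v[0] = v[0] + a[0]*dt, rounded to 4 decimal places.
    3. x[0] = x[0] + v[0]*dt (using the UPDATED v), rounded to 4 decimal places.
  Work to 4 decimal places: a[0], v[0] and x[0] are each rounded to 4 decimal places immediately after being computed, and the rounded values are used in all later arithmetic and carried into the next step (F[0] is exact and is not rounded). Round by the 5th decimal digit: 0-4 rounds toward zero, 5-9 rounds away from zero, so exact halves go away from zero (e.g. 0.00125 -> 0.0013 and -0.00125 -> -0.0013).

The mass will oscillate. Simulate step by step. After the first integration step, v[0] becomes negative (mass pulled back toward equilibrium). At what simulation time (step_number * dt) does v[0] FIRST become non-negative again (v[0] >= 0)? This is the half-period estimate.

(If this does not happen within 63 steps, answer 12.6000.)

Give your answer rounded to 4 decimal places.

Step 0: x=[9.8000] v=[0.0000]
Step 1: x=[9.7038] v=[-0.4809]
Step 2: x=[9.5155] v=[-0.9417]
Step 3: x=[9.2429] v=[-1.3631]
Step 4: x=[8.8974] v=[-1.7275]
Step 5: x=[8.4935] v=[-2.0197]
Step 6: x=[8.0480] v=[-2.2274]
Step 7: x=[7.5796] v=[-2.3420]
Step 8: x=[7.1079] v=[-2.3586]
Step 9: x=[6.6526] v=[-2.2766]
Step 10: x=[6.2327] v=[-2.0994]
Step 11: x=[5.8658] v=[-1.8344]
Step 12: x=[5.5673] v=[-1.4927]
Step 13: x=[5.3496] v=[-1.0886]
Step 14: x=[5.2218] v=[-0.6390]
Step 15: x=[5.1893] v=[-0.1626]
Step 16: x=[5.2534] v=[0.3205]
First v>=0 after going negative at step 16, time=3.2000

Answer: 3.2000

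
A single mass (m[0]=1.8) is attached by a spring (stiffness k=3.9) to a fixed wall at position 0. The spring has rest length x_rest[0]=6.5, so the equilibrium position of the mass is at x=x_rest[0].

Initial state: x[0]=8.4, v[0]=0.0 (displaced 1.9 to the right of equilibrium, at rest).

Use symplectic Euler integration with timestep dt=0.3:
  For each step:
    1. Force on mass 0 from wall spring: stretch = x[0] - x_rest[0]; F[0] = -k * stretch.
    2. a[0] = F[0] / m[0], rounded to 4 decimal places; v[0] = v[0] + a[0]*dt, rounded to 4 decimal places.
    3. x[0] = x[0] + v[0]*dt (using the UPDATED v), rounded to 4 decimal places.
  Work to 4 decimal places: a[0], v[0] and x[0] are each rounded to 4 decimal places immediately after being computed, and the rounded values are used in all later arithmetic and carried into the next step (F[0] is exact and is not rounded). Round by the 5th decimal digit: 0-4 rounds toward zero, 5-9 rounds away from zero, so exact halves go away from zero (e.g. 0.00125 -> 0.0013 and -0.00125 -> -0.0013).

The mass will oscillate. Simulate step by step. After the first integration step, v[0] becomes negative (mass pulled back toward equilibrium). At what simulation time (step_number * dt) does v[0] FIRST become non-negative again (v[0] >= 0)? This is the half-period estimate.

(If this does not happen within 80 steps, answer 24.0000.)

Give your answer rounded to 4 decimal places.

Answer: 2.4000

Derivation:
Step 0: x=[8.4000] v=[0.0000]
Step 1: x=[8.0295] v=[-1.2350]
Step 2: x=[7.3607] v=[-2.2292]
Step 3: x=[6.5241] v=[-2.7887]
Step 4: x=[5.6828] v=[-2.8044]
Step 5: x=[5.0008] v=[-2.2732]
Step 6: x=[4.6112] v=[-1.2987]
Step 7: x=[4.5899] v=[-0.0710]
Step 8: x=[4.9411] v=[1.1706]
First v>=0 after going negative at step 8, time=2.4000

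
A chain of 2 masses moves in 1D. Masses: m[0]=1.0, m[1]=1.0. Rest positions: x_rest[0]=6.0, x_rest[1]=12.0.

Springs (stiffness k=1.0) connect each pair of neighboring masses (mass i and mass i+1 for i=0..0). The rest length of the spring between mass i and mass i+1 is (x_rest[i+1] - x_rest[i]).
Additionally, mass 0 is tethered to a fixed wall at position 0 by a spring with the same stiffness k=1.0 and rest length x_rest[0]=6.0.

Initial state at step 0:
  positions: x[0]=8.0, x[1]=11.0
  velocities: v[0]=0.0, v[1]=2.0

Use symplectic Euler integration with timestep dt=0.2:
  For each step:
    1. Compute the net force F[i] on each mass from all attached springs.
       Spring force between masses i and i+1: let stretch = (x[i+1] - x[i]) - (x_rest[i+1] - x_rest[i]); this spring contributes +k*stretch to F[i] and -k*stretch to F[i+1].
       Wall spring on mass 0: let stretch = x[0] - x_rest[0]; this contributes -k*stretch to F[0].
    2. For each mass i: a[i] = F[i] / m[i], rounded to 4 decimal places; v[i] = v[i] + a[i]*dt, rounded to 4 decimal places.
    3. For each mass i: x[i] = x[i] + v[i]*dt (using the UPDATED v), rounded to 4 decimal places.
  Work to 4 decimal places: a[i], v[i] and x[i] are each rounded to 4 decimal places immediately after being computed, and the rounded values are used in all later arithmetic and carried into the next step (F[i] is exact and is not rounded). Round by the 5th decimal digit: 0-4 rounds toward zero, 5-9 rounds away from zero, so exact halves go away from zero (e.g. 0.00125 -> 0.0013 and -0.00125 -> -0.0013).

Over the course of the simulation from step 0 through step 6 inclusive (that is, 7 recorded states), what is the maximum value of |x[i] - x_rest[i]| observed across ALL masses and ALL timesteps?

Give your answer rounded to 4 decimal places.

Step 0: x=[8.0000 11.0000] v=[0.0000 2.0000]
Step 1: x=[7.8000 11.5200] v=[-1.0000 2.6000]
Step 2: x=[7.4368 12.1312] v=[-1.8160 3.0560]
Step 3: x=[6.9639 12.7946] v=[-2.3645 3.3171]
Step 4: x=[6.4457 13.4648] v=[-2.5911 3.3510]
Step 5: x=[5.9504 14.0942] v=[-2.4764 3.1472]
Step 6: x=[5.5429 14.6379] v=[-2.0377 2.7184]
Max displacement = 2.6379

Answer: 2.6379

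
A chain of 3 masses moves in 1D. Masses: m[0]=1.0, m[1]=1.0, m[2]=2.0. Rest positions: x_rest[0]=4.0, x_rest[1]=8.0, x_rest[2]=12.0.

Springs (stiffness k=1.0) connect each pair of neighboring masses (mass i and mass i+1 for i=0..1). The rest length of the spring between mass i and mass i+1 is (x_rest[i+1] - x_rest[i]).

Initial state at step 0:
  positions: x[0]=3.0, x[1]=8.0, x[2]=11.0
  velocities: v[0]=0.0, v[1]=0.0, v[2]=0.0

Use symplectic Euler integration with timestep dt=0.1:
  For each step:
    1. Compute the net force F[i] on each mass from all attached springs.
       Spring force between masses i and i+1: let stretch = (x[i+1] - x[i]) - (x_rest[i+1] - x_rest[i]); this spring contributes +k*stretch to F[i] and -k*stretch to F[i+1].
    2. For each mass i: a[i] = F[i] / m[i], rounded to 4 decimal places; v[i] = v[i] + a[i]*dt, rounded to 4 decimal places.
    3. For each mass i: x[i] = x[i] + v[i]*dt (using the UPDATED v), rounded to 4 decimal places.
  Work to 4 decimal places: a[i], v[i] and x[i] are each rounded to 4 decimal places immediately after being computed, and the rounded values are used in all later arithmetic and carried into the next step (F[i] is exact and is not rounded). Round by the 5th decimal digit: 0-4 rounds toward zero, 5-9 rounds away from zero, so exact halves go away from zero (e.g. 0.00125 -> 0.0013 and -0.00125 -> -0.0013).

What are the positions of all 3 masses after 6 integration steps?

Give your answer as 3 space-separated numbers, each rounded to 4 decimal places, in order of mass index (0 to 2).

Step 0: x=[3.0000 8.0000 11.0000] v=[0.0000 0.0000 0.0000]
Step 1: x=[3.0100 7.9800 11.0050] v=[0.1000 -0.2000 0.0500]
Step 2: x=[3.0297 7.9406 11.0149] v=[0.1970 -0.3945 0.0988]
Step 3: x=[3.0585 7.8828 11.0294] v=[0.2881 -0.5782 0.1451]
Step 4: x=[3.0956 7.8082 11.0482] v=[0.3705 -0.7460 0.1878]
Step 5: x=[3.1398 7.7189 11.0708] v=[0.4418 -0.8933 0.2258]
Step 6: x=[3.1898 7.6173 11.0966] v=[0.4997 -1.0160 0.2582]

Answer: 3.1898 7.6173 11.0966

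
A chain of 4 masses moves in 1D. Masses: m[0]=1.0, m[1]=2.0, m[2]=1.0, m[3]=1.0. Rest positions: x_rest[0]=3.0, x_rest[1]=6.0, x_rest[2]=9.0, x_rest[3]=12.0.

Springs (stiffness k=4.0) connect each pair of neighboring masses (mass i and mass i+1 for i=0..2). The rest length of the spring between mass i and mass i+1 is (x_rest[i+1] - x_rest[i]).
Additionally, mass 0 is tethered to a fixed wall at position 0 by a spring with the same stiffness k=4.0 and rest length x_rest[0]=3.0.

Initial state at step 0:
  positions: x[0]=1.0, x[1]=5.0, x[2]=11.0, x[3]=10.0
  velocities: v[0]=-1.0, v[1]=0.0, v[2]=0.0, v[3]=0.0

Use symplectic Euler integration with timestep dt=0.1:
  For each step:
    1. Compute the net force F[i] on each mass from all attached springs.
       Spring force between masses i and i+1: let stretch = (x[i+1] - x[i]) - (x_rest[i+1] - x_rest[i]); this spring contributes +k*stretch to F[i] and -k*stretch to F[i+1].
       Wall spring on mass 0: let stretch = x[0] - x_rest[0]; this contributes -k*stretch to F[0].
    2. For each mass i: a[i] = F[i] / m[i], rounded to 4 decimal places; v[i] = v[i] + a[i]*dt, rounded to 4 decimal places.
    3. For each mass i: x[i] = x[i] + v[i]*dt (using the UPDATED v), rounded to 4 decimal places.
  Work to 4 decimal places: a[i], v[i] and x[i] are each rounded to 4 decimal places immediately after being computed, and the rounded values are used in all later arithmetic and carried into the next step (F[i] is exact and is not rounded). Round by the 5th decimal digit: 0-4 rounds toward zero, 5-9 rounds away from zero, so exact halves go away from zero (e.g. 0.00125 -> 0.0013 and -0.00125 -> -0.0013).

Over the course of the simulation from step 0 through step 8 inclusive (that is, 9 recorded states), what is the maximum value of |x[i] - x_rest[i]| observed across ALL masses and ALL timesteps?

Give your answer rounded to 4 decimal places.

Answer: 3.0779

Derivation:
Step 0: x=[1.0000 5.0000 11.0000 10.0000] v=[-1.0000 0.0000 0.0000 0.0000]
Step 1: x=[1.0200 5.0400 10.7200 10.1600] v=[0.2000 0.4000 -2.8000 1.6000]
Step 2: x=[1.1600 5.1132 10.1904 10.4624] v=[1.4000 0.7320 -5.2960 3.0240]
Step 3: x=[1.4117 5.2089 9.4686 10.8739] v=[2.5173 0.9568 -7.2181 4.1152]
Step 4: x=[1.7589 5.3138 8.6326 11.3492] v=[3.4715 1.0493 -8.3599 4.7531]
Step 5: x=[2.1779 5.4140 7.7725 11.8359] v=[4.1899 1.0021 -8.6008 4.8665]
Step 6: x=[2.6392 5.4967 6.9806 12.2800] v=[4.6132 0.8266 -7.9188 4.4411]
Step 7: x=[3.1093 5.5519 6.3413 12.6321] v=[4.7005 0.5519 -6.3926 3.5213]
Step 8: x=[3.5527 5.5740 5.9221 12.8526] v=[4.4338 0.2213 -4.1920 2.2050]
Max displacement = 3.0779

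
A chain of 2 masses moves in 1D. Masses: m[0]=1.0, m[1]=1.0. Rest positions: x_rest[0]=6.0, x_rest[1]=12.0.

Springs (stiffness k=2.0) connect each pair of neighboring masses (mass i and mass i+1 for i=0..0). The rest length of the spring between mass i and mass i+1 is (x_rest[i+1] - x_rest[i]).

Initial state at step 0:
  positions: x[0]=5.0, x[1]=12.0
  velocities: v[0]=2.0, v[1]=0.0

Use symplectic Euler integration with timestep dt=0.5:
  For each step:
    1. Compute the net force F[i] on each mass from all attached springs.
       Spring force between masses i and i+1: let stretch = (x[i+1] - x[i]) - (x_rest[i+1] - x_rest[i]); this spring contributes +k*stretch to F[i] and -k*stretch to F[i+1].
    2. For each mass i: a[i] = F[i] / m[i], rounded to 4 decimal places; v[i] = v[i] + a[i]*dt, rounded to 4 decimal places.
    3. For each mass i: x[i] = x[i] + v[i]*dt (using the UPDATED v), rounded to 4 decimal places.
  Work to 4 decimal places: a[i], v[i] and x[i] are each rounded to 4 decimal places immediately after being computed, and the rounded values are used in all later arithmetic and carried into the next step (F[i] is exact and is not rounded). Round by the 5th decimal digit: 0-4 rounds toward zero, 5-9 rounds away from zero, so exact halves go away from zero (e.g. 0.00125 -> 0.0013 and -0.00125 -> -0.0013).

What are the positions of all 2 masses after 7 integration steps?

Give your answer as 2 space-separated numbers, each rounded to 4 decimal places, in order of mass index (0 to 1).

Step 0: x=[5.0000 12.0000] v=[2.0000 0.0000]
Step 1: x=[6.5000 11.5000] v=[3.0000 -1.0000]
Step 2: x=[7.5000 11.5000] v=[2.0000 0.0000]
Step 3: x=[7.5000 12.5000] v=[0.0000 2.0000]
Step 4: x=[7.0000 14.0000] v=[-1.0000 3.0000]
Step 5: x=[7.0000 15.0000] v=[0.0000 2.0000]
Step 6: x=[8.0000 15.0000] v=[2.0000 0.0000]
Step 7: x=[9.5000 14.5000] v=[3.0000 -1.0000]

Answer: 9.5000 14.5000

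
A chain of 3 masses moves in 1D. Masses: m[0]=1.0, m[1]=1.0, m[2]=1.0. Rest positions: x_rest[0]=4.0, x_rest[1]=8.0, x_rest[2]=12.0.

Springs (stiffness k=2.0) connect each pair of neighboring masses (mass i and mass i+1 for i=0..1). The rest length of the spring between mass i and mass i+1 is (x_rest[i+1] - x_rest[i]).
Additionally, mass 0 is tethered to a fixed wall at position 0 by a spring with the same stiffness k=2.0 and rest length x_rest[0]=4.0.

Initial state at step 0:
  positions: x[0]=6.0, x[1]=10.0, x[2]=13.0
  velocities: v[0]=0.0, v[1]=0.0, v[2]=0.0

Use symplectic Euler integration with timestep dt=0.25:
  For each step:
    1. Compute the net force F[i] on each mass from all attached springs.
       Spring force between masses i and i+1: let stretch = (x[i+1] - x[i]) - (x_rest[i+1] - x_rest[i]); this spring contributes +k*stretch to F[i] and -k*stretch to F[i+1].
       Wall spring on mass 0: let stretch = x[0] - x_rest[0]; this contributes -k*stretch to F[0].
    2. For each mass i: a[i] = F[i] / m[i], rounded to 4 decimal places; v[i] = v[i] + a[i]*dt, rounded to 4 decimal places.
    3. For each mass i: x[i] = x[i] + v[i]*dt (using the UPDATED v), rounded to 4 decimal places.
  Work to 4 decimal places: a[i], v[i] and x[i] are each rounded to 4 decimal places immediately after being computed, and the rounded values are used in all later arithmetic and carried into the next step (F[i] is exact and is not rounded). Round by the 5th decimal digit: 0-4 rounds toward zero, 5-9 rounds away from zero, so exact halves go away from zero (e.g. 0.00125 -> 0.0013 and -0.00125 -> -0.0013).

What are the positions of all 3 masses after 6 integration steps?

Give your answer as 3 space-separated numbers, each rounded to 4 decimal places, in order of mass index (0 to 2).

Answer: 3.3039 8.3064 13.8872

Derivation:
Step 0: x=[6.0000 10.0000 13.0000] v=[0.0000 0.0000 0.0000]
Step 1: x=[5.7500 9.8750 13.1250] v=[-1.0000 -0.5000 0.5000]
Step 2: x=[5.2969 9.6406 13.3438] v=[-1.8125 -0.9375 0.8750]
Step 3: x=[4.7246 9.3262 13.5997] v=[-2.2891 -1.2578 1.0234]
Step 4: x=[4.1370 8.9707 13.8214] v=[-2.3506 -1.4219 0.8867]
Step 5: x=[3.6364 8.6174 13.9368] v=[-2.0023 -1.4134 0.4614]
Step 6: x=[3.3039 8.3064 13.8872] v=[-1.3300 -1.2442 -0.1983]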